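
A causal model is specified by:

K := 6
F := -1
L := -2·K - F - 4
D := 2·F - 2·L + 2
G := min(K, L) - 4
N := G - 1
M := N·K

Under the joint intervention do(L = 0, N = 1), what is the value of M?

6

Under do(L = 0, N = 1), each intervened variable's structural equation is replaced by its fixed value.
M = N·K  [with N=1, K=6]  = 6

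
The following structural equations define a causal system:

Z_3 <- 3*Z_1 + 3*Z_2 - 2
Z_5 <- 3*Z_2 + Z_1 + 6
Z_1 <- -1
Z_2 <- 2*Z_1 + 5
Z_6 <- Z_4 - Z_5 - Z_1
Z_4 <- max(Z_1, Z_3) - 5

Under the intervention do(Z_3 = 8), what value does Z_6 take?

The intervention breaks the incoming arrows to Z_3: Z_3 <- 3*Z_1 + 3*Z_2 - 2 no longer applies, and Z_3 = 8.
Z_2 = 2*Z_1 + 5  [with Z_1=-1]  = 3
Z_4 = max(Z_1, Z_3) - 5  [with Z_1=-1, Z_3=8]  = 3
Z_5 = 3*Z_2 + Z_1 + 6  [with Z_2=3, Z_1=-1]  = 14
Z_6 = Z_4 - Z_5 - Z_1  [with Z_4=3, Z_5=14, Z_1=-1]  = -10

-10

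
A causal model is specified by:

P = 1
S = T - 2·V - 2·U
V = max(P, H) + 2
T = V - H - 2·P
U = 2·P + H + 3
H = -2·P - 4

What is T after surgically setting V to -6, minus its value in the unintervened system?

-9

The intervention breaks the incoming arrows to V: V = max(P, H) + 2 no longer applies, and V = -6.
H = -2·P - 4  [with P=1]  = -6
T = V - H - 2·P  [with V=-6, H=-6, P=1]  = -2
Without intervention: H = -2·P - 4  [with P=1]  = -6; V = max(P, H) + 2  [with P=1, H=-6]  = 3; T = V - H - 2·P  [with V=3, H=-6, P=1]  = 7.
Change = -2 − 7 = -9.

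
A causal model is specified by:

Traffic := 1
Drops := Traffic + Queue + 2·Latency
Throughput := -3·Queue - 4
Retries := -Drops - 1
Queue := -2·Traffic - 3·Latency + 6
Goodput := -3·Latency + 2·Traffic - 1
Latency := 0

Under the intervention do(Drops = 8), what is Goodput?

1

The intervention breaks the incoming arrows to Drops: Drops := Traffic + Queue + 2·Latency no longer applies, and Drops = 8.
No directed path runs from Drops to Goodput, so Goodput keeps its natural value.
Goodput = -3·Latency + 2·Traffic - 1  [with Latency=0, Traffic=1]  = 1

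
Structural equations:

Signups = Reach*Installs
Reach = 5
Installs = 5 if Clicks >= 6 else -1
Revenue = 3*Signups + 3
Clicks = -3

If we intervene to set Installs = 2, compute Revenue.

33

do(Installs=2) replaces the equation Installs = 5 if Clicks >= 6 else -1 with the constant Installs = 2.
Signups = Reach*Installs  [with Reach=5, Installs=2]  = 10
Revenue = 3*Signups + 3  [with Signups=10]  = 33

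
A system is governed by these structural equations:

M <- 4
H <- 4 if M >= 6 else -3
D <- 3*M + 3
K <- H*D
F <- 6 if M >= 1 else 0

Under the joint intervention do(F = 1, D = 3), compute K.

-9

Under do(F = 1, D = 3), each intervened variable's structural equation is replaced by its fixed value.
H = 4 if M >= 6 else -3  [with M=4]  = -3
K = H*D  [with H=-3, D=3]  = -9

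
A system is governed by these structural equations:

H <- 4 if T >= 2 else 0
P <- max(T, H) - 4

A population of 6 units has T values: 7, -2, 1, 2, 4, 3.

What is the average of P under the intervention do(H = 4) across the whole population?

0.5

do(H=4) breaks H's dependence on T. With H=4 fixed, P across the units is 3, 0, 0, 0, 0, 0, mean 0.5.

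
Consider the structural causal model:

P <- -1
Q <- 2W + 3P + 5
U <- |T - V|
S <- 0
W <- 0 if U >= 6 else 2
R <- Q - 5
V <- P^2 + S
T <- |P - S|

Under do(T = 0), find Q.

6

The intervention breaks the incoming arrows to T: T <- |P - S| no longer applies, and T = 0.
V = P^2 + S  [with P=-1, S=0]  = 1
U = |T - V|  [with T=0, V=1]  = 1
W = 0 if U >= 6 else 2  [with U=1]  = 2
Q = 2W + 3P + 5  [with W=2, P=-1]  = 6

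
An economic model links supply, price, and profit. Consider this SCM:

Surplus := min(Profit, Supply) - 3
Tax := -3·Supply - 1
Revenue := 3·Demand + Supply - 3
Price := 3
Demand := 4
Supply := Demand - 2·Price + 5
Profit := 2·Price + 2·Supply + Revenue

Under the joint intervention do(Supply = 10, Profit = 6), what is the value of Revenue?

19

Setting Supply = 10, Profit = 6 by intervention discards those variables' equations.
Revenue = 3·Demand + Supply - 3  [with Demand=4, Supply=10]  = 19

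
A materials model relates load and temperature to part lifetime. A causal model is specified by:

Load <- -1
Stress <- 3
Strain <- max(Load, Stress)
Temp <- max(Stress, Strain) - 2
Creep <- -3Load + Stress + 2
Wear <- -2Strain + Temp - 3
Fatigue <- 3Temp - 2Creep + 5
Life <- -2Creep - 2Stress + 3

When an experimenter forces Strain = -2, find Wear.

2

The intervention breaks the incoming arrows to Strain: Strain <- max(Load, Stress) no longer applies, and Strain = -2.
Temp = max(Stress, Strain) - 2  [with Stress=3, Strain=-2]  = 1
Wear = -2Strain + Temp - 3  [with Strain=-2, Temp=1]  = 2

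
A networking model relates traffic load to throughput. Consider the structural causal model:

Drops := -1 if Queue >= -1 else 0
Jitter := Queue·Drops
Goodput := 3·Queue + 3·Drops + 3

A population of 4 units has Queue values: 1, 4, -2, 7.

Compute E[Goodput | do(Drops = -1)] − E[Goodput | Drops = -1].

-4.5

Under do(Drops=-1), Drops's equation is replaced by Drops=-1 for every unit. Per-unit Goodput: 3, 12, -6, 21. Mean = 7.5.
E[Goodput|Drops=-1] averages over only the 3 units with Drops=-1 (Queue = 1, 4, 7): Goodput = 3, 12, 21, mean 12.
Difference = 7.5 − 12 = -4.5.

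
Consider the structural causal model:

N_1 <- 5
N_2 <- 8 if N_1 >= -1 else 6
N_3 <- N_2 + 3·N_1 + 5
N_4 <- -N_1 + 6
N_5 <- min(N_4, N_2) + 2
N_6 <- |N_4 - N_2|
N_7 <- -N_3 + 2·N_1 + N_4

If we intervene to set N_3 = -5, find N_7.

The intervention breaks the incoming arrows to N_3: N_3 <- N_2 + 3·N_1 + 5 no longer applies, and N_3 = -5.
N_4 = -N_1 + 6  [with N_1=5]  = 1
N_7 = -N_3 + 2·N_1 + N_4  [with N_3=-5, N_1=5, N_4=1]  = 16

16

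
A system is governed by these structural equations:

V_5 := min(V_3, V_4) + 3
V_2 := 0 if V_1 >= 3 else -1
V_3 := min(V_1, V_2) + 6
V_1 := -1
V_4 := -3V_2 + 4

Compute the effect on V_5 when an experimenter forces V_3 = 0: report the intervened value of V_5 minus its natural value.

do(V_3=0) replaces the equation V_3 := min(V_1, V_2) + 6 with the constant V_3 = 0.
V_2 = 0 if V_1 >= 3 else -1  [with V_1=-1]  = -1
V_4 = -3V_2 + 4  [with V_2=-1]  = 7
V_5 = min(V_3, V_4) + 3  [with V_3=0, V_4=7]  = 3
Without intervention: V_2 = 0 if V_1 >= 3 else -1  [with V_1=-1]  = -1; V_3 = min(V_1, V_2) + 6  [with V_1=-1, V_2=-1]  = 5; V_4 = -3V_2 + 4  [with V_2=-1]  = 7; V_5 = min(V_3, V_4) + 3  [with V_3=5, V_4=7]  = 8.
Change = 3 − 8 = -5.

-5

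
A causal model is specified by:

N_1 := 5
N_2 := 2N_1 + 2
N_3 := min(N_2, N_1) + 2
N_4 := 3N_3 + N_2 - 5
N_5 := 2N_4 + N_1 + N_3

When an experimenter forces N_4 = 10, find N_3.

7

Under do(N_4=10), the mechanism N_4 := 3N_3 + N_2 - 5 is discarded; N_4 is fixed at 10.
Since N_3 is not a descendant of the intervened variable, it is unaffected.
N_2 = 2N_1 + 2  [with N_1=5]  = 12
N_3 = min(N_2, N_1) + 2  [with N_2=12, N_1=5]  = 7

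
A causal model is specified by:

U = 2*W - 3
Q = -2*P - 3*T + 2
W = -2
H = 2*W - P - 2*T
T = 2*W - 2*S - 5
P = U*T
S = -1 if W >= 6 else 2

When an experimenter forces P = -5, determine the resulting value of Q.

Under do(P=-5), the mechanism P = U*T is discarded; P is fixed at -5.
S = -1 if W >= 6 else 2  [with W=-2]  = 2
T = 2*W - 2*S - 5  [with W=-2, S=2]  = -13
Q = -2*P - 3*T + 2  [with P=-5, T=-13]  = 51

51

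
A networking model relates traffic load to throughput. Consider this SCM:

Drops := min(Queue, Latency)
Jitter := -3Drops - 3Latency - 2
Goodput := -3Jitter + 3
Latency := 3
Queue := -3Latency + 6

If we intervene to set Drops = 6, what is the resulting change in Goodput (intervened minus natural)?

81

do(Drops=6) replaces the equation Drops := min(Queue, Latency) with the constant Drops = 6.
Jitter = -3Drops - 3Latency - 2  [with Drops=6, Latency=3]  = -29
Goodput = -3Jitter + 3  [with Jitter=-29]  = 90
Without intervention: Queue = -3Latency + 6  [with Latency=3]  = -3; Drops = min(Queue, Latency)  [with Queue=-3, Latency=3]  = -3; Jitter = -3Drops - 3Latency - 2  [with Drops=-3, Latency=3]  = -2; Goodput = -3Jitter + 3  [with Jitter=-2]  = 9.
Change = 90 − 9 = 81.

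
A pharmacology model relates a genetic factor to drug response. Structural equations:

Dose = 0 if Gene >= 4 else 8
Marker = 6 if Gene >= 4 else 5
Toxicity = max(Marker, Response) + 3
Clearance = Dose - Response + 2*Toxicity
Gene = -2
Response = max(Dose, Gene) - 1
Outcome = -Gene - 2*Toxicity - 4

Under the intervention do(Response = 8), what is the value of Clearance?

Under do(Response=8), the mechanism Response = max(Dose, Gene) - 1 is discarded; Response is fixed at 8.
Dose = 0 if Gene >= 4 else 8  [with Gene=-2]  = 8
Marker = 6 if Gene >= 4 else 5  [with Gene=-2]  = 5
Toxicity = max(Marker, Response) + 3  [with Marker=5, Response=8]  = 11
Clearance = Dose - Response + 2*Toxicity  [with Dose=8, Response=8, Toxicity=11]  = 22

22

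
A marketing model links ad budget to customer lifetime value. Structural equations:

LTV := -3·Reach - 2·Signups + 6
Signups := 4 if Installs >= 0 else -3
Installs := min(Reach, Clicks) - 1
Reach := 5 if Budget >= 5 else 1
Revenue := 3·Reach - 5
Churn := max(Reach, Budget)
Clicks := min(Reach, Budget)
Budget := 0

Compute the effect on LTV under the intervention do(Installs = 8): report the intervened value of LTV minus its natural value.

-14

do(Installs=8) replaces the equation Installs := min(Reach, Clicks) - 1 with the constant Installs = 8.
Reach = 5 if Budget >= 5 else 1  [with Budget=0]  = 1
Signups = 4 if Installs >= 0 else -3  [with Installs=8]  = 4
LTV = -3·Reach - 2·Signups + 6  [with Reach=1, Signups=4]  = -5
Without intervention: Reach = 5 if Budget >= 5 else 1  [with Budget=0]  = 1; Clicks = min(Reach, Budget)  [with Reach=1, Budget=0]  = 0; Installs = min(Reach, Clicks) - 1  [with Reach=1, Clicks=0]  = -1; Signups = 4 if Installs >= 0 else -3  [with Installs=-1]  = -3; LTV = -3·Reach - 2·Signups + 6  [with Reach=1, Signups=-3]  = 9.
Change = -5 − 9 = -14.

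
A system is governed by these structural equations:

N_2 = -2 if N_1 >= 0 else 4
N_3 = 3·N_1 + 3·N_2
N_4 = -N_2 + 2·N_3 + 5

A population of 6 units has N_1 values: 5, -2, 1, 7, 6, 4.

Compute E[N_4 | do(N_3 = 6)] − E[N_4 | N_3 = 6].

do(N_3=6) breaks N_3's dependence on N_1. With N_3=6 fixed, N_4 across the units is 19, 13, 19, 19, 19, 19, mean 18.
Observing N_3=6 restricts to units where N_3's equation naturally yields 6: N_1 ∈ {-2, 4}. In that subpopulation N_4 = 13, 19, mean 16.
Difference = 18 − 16 = 2.

2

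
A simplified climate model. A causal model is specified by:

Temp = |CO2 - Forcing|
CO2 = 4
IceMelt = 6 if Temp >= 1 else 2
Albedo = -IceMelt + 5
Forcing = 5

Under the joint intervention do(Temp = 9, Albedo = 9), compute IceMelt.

The joint intervention fixes Temp = 9, Albedo = 9, removing each variable's own equation.
IceMelt = 6 if Temp >= 1 else 2  [with Temp=9]  = 6

6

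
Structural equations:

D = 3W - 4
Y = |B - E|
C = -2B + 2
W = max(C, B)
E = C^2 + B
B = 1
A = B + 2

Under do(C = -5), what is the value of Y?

The intervention breaks the incoming arrows to C: C = -2B + 2 no longer applies, and C = -5.
E = C^2 + B  [with C=-5, B=1]  = 26
Y = |B - E|  [with B=1, E=26]  = 25

25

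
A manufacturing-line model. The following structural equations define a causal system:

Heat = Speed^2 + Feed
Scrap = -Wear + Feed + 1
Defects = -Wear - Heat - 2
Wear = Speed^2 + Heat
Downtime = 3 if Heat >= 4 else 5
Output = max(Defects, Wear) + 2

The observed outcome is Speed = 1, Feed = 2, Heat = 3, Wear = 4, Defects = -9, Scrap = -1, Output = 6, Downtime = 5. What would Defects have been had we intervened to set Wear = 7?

Intervening sets Wear = 7 and removes its equation (Wear = Speed^2 + Heat).
Heat = Speed^2 + Feed  [with Speed=1, Feed=2]  = 3
Defects = -Wear - Heat - 2  [with Wear=7, Heat=3]  = -12

-12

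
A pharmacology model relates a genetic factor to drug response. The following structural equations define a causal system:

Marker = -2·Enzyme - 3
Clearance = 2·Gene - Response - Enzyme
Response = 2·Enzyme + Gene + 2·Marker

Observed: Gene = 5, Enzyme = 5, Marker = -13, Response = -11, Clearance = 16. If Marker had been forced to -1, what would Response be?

The intervention breaks the incoming arrows to Marker: Marker = -2·Enzyme - 3 no longer applies, and Marker = -1.
Response = 2·Enzyme + Gene + 2·Marker  [with Enzyme=5, Gene=5, Marker=-1]  = 13

13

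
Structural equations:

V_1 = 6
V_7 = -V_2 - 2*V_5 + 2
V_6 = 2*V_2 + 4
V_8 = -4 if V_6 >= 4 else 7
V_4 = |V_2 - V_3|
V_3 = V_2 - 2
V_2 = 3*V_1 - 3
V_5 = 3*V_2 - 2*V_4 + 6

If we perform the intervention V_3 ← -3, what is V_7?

The intervention breaks the incoming arrows to V_3: V_3 = V_2 - 2 no longer applies, and V_3 = -3.
V_2 = 3*V_1 - 3  [with V_1=6]  = 15
V_4 = |V_2 - V_3|  [with V_2=15, V_3=-3]  = 18
V_5 = 3*V_2 - 2*V_4 + 6  [with V_2=15, V_4=18]  = 15
V_7 = -V_2 - 2*V_5 + 2  [with V_2=15, V_5=15]  = -43

-43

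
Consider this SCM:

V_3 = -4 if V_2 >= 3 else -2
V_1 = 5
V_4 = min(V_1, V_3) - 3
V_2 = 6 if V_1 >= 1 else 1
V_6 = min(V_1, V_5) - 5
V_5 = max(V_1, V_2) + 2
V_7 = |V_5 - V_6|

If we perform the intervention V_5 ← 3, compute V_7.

Under do(V_5=3), the mechanism V_5 = max(V_1, V_2) + 2 is discarded; V_5 is fixed at 3.
V_6 = min(V_1, V_5) - 5  [with V_1=5, V_5=3]  = -2
V_7 = |V_5 - V_6|  [with V_5=3, V_6=-2]  = 5

5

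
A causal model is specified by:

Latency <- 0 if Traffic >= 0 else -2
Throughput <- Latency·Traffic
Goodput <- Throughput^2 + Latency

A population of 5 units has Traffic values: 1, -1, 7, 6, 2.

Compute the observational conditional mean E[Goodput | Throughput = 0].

Conditioning on Throughput=0 selects the 4 unit(s) with Traffic ∈ {1, 7, 6, 2}. Their Goodput values: 0, 0, 0, 0. Mean = 0.

0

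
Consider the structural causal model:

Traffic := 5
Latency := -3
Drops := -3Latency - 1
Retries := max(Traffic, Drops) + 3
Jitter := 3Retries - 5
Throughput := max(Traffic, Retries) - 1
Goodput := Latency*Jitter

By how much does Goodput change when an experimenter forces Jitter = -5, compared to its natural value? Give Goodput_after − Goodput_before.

99

Under do(Jitter=-5), the mechanism Jitter := 3Retries - 5 is discarded; Jitter is fixed at -5.
Goodput = Latency*Jitter  [with Latency=-3, Jitter=-5]  = 15
Without intervention: Drops = -3Latency - 1  [with Latency=-3]  = 8; Retries = max(Traffic, Drops) + 3  [with Traffic=5, Drops=8]  = 11; Jitter = 3Retries - 5  [with Retries=11]  = 28; Goodput = Latency*Jitter  [with Latency=-3, Jitter=28]  = -84.
Change = 15 − (-84) = 99.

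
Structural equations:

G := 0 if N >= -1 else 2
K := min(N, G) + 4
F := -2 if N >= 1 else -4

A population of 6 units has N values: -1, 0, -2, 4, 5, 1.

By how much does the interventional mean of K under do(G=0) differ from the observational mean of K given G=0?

The intervention sets G=0 in all 6 units regardless of N. Recomputing K per unit gives 3, 4, 2, 4, 4, 4; average 3.5.
E[K|G=0] averages over only the 5 units with G=0 (N = -1, 0, 4, 5, 1): K = 3, 4, 4, 4, 4, mean 3.8.
Difference = 3.5 − 3.8 = -0.3.

-0.3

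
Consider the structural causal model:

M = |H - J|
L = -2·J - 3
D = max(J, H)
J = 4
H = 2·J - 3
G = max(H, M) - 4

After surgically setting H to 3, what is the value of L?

Under do(H=3), the mechanism H = 2·J - 3 is discarded; H is fixed at 3.
No directed path runs from H to L, so L keeps its natural value.
L = -2·J - 3  [with J=4]  = -11

-11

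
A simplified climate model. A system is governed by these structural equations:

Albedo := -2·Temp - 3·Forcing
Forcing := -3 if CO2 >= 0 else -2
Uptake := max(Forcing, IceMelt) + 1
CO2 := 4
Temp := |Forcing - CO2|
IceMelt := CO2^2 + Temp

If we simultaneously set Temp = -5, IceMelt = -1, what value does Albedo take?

Setting Temp = -5, IceMelt = -1 by intervention discards those variables' equations.
Forcing = -3 if CO2 >= 0 else -2  [with CO2=4]  = -3
Albedo = -2·Temp - 3·Forcing  [with Temp=-5, Forcing=-3]  = 19

19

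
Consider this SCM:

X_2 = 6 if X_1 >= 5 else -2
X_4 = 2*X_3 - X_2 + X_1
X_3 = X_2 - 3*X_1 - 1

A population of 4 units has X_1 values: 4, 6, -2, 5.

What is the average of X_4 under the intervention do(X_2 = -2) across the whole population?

Under do(X_2=-2), X_2's equation is replaced by X_2=-2 for every unit. Per-unit X_4: -24, -34, 6, -29. Mean = -20.25.

-20.25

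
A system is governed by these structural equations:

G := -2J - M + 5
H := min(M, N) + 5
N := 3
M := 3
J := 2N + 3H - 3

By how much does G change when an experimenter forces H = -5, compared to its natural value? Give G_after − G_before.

78

do(H=-5) replaces the equation H := min(M, N) + 5 with the constant H = -5.
J = 2N + 3H - 3  [with N=3, H=-5]  = -12
G = -2J - M + 5  [with J=-12, M=3]  = 26
Without intervention: H = min(M, N) + 5  [with M=3, N=3]  = 8; J = 2N + 3H - 3  [with N=3, H=8]  = 27; G = -2J - M + 5  [with J=27, M=3]  = -52.
Change = 26 − (-52) = 78.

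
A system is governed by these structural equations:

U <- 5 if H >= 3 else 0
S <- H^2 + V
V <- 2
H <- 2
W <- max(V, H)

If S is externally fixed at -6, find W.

2

The intervention breaks the incoming arrows to S: S <- H^2 + V no longer applies, and S = -6.
Since W is not a descendant of the intervened variable, it is unaffected.
W = max(V, H)  [with V=2, H=2]  = 2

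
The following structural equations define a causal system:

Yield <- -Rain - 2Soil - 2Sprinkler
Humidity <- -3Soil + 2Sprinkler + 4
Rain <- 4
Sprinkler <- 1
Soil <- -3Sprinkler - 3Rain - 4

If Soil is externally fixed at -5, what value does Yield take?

4

do(Soil=-5) replaces the equation Soil <- -3Sprinkler - 3Rain - 4 with the constant Soil = -5.
Yield = -Rain - 2Soil - 2Sprinkler  [with Rain=4, Soil=-5, Sprinkler=1]  = 4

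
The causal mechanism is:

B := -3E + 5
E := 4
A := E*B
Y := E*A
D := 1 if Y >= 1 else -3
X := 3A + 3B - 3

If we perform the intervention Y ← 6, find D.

1

The intervention breaks the incoming arrows to Y: Y := E*A no longer applies, and Y = 6.
D = 1 if Y >= 1 else -3  [with Y=6]  = 1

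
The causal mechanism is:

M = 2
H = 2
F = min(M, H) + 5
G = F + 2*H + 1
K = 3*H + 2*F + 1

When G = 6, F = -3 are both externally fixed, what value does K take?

1

The joint intervention fixes G = 6, F = -3, removing each variable's own equation.
K = 3*H + 2*F + 1  [with H=2, F=-3]  = 1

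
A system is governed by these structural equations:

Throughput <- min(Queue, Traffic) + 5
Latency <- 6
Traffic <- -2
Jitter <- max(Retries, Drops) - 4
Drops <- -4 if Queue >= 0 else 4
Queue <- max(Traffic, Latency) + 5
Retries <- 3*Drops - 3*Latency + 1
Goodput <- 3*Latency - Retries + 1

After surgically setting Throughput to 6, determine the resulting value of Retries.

-29

The intervention breaks the incoming arrows to Throughput: Throughput <- min(Queue, Traffic) + 5 no longer applies, and Throughput = 6.
Retries is not downstream of the intervention, so its value is determined by the original equations.
Queue = max(Traffic, Latency) + 5  [with Traffic=-2, Latency=6]  = 11
Drops = -4 if Queue >= 0 else 4  [with Queue=11]  = -4
Retries = 3*Drops - 3*Latency + 1  [with Drops=-4, Latency=6]  = -29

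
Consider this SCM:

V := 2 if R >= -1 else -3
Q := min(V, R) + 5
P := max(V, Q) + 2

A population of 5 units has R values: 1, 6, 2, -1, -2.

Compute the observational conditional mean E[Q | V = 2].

6

Conditioning on V=2 selects the 4 unit(s) with R ∈ {1, 6, 2, -1}. Their Q values: 6, 7, 7, 4. Mean = 6.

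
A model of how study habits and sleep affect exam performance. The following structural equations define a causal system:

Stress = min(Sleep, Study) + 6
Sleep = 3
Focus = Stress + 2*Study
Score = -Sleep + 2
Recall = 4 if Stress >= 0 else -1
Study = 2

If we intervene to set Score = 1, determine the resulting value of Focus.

12

The intervention breaks the incoming arrows to Score: Score = -Sleep + 2 no longer applies, and Score = 1.
Since Focus is not a descendant of the intervened variable, it is unaffected.
Stress = min(Sleep, Study) + 6  [with Sleep=3, Study=2]  = 8
Focus = Stress + 2*Study  [with Stress=8, Study=2]  = 12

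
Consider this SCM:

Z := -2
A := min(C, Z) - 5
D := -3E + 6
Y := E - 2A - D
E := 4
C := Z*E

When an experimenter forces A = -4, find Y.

Under do(A=-4), the mechanism A := min(C, Z) - 5 is discarded; A is fixed at -4.
D = -3E + 6  [with E=4]  = -6
Y = E - 2A - D  [with E=4, A=-4, D=-6]  = 18

18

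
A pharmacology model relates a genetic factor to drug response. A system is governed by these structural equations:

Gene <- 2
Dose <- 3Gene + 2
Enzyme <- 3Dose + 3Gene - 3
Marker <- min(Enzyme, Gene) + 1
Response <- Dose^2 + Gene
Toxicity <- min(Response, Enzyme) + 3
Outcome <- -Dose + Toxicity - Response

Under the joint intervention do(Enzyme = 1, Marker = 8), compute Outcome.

Under do(Enzyme = 1, Marker = 8), each intervened variable's structural equation is replaced by its fixed value.
Dose = 3Gene + 2  [with Gene=2]  = 8
Response = Dose^2 + Gene  [with Dose=8, Gene=2]  = 66
Toxicity = min(Response, Enzyme) + 3  [with Response=66, Enzyme=1]  = 4
Outcome = -Dose + Toxicity - Response  [with Dose=8, Toxicity=4, Response=66]  = -70

-70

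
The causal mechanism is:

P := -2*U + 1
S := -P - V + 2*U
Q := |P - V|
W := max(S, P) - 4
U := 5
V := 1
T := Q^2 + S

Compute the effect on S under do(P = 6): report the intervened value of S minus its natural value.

-15

do(P=6) replaces the equation P := -2*U + 1 with the constant P = 6.
S = -P - V + 2*U  [with P=6, V=1, U=5]  = 3
Without intervention: P = -2*U + 1  [with U=5]  = -9; S = -P - V + 2*U  [with P=-9, V=1, U=5]  = 18.
Change = 3 − 18 = -15.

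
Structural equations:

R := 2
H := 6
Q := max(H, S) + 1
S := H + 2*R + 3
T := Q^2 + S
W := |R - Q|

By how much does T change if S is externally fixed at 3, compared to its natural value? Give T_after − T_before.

The intervention breaks the incoming arrows to S: S := H + 2*R + 3 no longer applies, and S = 3.
Q = max(H, S) + 1  [with H=6, S=3]  = 7
T = Q^2 + S  [with Q=7, S=3]  = 52
Without intervention: S = H + 2*R + 3  [with H=6, R=2]  = 13; Q = max(H, S) + 1  [with H=6, S=13]  = 14; T = Q^2 + S  [with Q=14, S=13]  = 209.
Change = 52 − 209 = -157.

-157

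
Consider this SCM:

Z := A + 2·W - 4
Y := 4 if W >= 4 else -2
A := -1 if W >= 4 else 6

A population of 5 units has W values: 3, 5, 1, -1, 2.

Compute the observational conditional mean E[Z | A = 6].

4.5

Observing A=6 restricts to units where A's equation naturally yields 6: W ∈ {3, 1, -1, 2}. In that subpopulation Z = 8, 4, 0, 6, mean 4.5.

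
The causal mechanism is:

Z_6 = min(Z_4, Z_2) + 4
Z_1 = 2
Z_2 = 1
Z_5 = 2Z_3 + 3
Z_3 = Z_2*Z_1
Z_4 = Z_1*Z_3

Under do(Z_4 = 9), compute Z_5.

7

Intervening sets Z_4 = 9 and removes its equation (Z_4 = Z_1*Z_3).
No directed path runs from Z_4 to Z_5, so Z_5 keeps its natural value.
Z_3 = Z_2*Z_1  [with Z_2=1, Z_1=2]  = 2
Z_5 = 2Z_3 + 3  [with Z_3=2]  = 7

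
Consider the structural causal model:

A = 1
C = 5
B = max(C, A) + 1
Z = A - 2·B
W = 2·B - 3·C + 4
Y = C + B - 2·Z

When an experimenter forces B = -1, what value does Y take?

-2

The intervention breaks the incoming arrows to B: B = max(C, A) + 1 no longer applies, and B = -1.
Z = A - 2·B  [with A=1, B=-1]  = 3
Y = C + B - 2·Z  [with C=5, B=-1, Z=3]  = -2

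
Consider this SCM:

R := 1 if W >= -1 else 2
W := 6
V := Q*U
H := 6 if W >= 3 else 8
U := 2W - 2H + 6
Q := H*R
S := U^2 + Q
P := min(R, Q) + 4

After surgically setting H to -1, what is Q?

do(H=-1) replaces the equation H := 6 if W >= 3 else 8 with the constant H = -1.
R = 1 if W >= -1 else 2  [with W=6]  = 1
Q = H*R  [with H=-1, R=1]  = -1

-1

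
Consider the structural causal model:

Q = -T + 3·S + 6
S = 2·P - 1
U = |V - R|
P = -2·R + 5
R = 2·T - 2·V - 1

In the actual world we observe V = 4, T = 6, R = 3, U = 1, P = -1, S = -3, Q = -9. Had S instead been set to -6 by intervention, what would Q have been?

Intervening sets S = -6 and removes its equation (S = 2·P - 1).
Q = -T + 3·S + 6  [with T=6, S=-6]  = -18

-18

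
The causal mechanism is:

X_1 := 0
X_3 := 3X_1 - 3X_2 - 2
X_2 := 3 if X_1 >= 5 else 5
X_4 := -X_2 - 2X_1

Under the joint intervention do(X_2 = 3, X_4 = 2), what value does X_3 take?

The joint intervention fixes X_2 = 3, X_4 = 2, removing each variable's own equation.
X_3 = 3X_1 - 3X_2 - 2  [with X_1=0, X_2=3]  = -11

-11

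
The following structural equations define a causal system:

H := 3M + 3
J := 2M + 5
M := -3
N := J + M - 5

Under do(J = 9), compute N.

1

Under do(J=9), the mechanism J := 2M + 5 is discarded; J is fixed at 9.
N = J + M - 5  [with J=9, M=-3]  = 1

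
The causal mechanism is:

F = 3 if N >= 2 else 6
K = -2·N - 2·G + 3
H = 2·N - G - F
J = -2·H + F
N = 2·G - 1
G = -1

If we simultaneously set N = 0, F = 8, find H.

Setting N = 0, F = 8 by intervention discards those variables' equations.
H = 2·N - G - F  [with N=0, G=-1, F=8]  = -7

-7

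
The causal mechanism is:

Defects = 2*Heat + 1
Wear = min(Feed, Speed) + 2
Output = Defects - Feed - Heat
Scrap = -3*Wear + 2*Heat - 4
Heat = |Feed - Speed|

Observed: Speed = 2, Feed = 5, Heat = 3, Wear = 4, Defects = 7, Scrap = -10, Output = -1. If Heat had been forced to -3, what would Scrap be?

-22

The intervention breaks the incoming arrows to Heat: Heat = |Feed - Speed| no longer applies, and Heat = -3.
Wear = min(Feed, Speed) + 2  [with Feed=5, Speed=2]  = 4
Scrap = -3*Wear + 2*Heat - 4  [with Wear=4, Heat=-3]  = -22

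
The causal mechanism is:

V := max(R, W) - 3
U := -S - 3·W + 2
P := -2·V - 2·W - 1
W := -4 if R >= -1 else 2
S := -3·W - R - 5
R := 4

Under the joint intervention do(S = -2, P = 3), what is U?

Setting S = -2, P = 3 by intervention discards those variables' equations.
W = -4 if R >= -1 else 2  [with R=4]  = -4
U = -S - 3·W + 2  [with S=-2, W=-4]  = 16

16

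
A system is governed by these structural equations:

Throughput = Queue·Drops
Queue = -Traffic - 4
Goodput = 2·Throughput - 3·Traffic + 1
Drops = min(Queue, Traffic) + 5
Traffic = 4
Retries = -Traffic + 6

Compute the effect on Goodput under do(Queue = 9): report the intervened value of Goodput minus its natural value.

114

Under do(Queue=9), the mechanism Queue = -Traffic - 4 is discarded; Queue is fixed at 9.
Drops = min(Queue, Traffic) + 5  [with Queue=9, Traffic=4]  = 9
Throughput = Queue·Drops  [with Queue=9, Drops=9]  = 81
Goodput = 2·Throughput - 3·Traffic + 1  [with Throughput=81, Traffic=4]  = 151
Without intervention: Queue = -Traffic - 4  [with Traffic=4]  = -8; Drops = min(Queue, Traffic) + 5  [with Queue=-8, Traffic=4]  = -3; Throughput = Queue·Drops  [with Queue=-8, Drops=-3]  = 24; Goodput = 2·Throughput - 3·Traffic + 1  [with Throughput=24, Traffic=4]  = 37.
Change = 151 − 37 = 114.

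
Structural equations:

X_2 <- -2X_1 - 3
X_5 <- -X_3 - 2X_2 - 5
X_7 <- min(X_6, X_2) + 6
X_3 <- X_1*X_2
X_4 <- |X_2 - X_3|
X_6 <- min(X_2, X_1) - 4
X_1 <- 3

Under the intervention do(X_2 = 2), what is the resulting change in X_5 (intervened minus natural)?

do(X_2=2) replaces the equation X_2 <- -2X_1 - 3 with the constant X_2 = 2.
X_3 = X_1*X_2  [with X_1=3, X_2=2]  = 6
X_5 = -X_3 - 2X_2 - 5  [with X_3=6, X_2=2]  = -15
Without intervention: X_2 = -2X_1 - 3  [with X_1=3]  = -9; X_3 = X_1*X_2  [with X_1=3, X_2=-9]  = -27; X_5 = -X_3 - 2X_2 - 5  [with X_3=-27, X_2=-9]  = 40.
Change = -15 − 40 = -55.

-55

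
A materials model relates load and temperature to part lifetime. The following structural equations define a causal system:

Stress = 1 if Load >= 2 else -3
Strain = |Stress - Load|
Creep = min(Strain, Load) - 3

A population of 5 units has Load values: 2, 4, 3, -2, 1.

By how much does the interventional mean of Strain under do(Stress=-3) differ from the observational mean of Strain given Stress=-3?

2.1

Every unit gets Stress=-3 under the intervention. Strain values become 5, 7, 6, 1, 4; E[Strain|do(Stress=-3)] = 4.6.
Observing Stress=-3 restricts to units where Stress's equation naturally yields -3: Load ∈ {-2, 1}. In that subpopulation Strain = 1, 4, mean 2.5.
Difference = 4.6 − 2.5 = 2.1.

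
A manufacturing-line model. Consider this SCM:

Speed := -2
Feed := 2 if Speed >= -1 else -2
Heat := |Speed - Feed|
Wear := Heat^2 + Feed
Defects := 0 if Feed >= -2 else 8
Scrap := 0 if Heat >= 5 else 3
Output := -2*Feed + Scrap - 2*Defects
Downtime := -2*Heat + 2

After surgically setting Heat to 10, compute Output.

4

The intervention breaks the incoming arrows to Heat: Heat := |Speed - Feed| no longer applies, and Heat = 10.
Feed = 2 if Speed >= -1 else -2  [with Speed=-2]  = -2
Defects = 0 if Feed >= -2 else 8  [with Feed=-2]  = 0
Scrap = 0 if Heat >= 5 else 3  [with Heat=10]  = 0
Output = -2*Feed + Scrap - 2*Defects  [with Feed=-2, Scrap=0, Defects=0]  = 4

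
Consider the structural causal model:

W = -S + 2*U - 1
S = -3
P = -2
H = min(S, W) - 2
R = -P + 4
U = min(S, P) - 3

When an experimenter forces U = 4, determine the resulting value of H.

The intervention breaks the incoming arrows to U: U = min(S, P) - 3 no longer applies, and U = 4.
W = -S + 2*U - 1  [with S=-3, U=4]  = 10
H = min(S, W) - 2  [with S=-3, W=10]  = -5

-5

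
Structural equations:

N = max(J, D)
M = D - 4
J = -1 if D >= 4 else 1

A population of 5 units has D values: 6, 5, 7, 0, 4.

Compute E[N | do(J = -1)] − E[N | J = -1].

-1.1

The intervention sets J=-1 in all 5 units regardless of D. Recomputing N per unit gives 6, 5, 7, 0, 4; average 4.4.
E[N|J=-1] averages over only the 4 units with J=-1 (D = 6, 5, 7, 4): N = 6, 5, 7, 4, mean 5.5.
Difference = 4.4 − 5.5 = -1.1.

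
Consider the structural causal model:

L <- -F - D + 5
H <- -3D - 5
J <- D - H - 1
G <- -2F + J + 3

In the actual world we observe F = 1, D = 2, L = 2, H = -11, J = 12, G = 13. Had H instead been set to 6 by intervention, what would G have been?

-4

Under do(H=6), the mechanism H <- -3D - 5 is discarded; H is fixed at 6.
J = D - H - 1  [with D=2, H=6]  = -5
G = -2F + J + 3  [with F=1, J=-5]  = -4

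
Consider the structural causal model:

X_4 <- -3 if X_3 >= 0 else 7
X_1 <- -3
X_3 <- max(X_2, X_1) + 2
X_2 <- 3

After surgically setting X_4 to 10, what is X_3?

Under do(X_4=10), the mechanism X_4 <- -3 if X_3 >= 0 else 7 is discarded; X_4 is fixed at 10.
Since X_3 is not a descendant of the intervened variable, it is unaffected.
X_3 = max(X_2, X_1) + 2  [with X_2=3, X_1=-3]  = 5

5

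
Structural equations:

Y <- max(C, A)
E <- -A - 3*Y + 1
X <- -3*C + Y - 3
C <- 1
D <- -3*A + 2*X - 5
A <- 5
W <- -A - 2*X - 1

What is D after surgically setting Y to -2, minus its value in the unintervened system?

-14

do(Y=-2) replaces the equation Y <- max(C, A) with the constant Y = -2.
X = -3*C + Y - 3  [with C=1, Y=-2]  = -8
D = -3*A + 2*X - 5  [with A=5, X=-8]  = -36
Without intervention: Y = max(C, A)  [with C=1, A=5]  = 5; X = -3*C + Y - 3  [with C=1, Y=5]  = -1; D = -3*A + 2*X - 5  [with A=5, X=-1]  = -22.
Change = -36 − (-22) = -14.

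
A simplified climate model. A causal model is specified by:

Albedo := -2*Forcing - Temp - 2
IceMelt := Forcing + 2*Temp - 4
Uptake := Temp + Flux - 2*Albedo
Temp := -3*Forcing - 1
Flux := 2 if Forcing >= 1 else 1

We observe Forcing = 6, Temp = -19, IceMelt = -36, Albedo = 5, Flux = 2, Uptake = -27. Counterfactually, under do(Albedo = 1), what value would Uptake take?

Under do(Albedo=1), the mechanism Albedo := -2*Forcing - Temp - 2 is discarded; Albedo is fixed at 1.
Temp = -3*Forcing - 1  [with Forcing=6]  = -19
Flux = 2 if Forcing >= 1 else 1  [with Forcing=6]  = 2
Uptake = Temp + Flux - 2*Albedo  [with Temp=-19, Flux=2, Albedo=1]  = -19

-19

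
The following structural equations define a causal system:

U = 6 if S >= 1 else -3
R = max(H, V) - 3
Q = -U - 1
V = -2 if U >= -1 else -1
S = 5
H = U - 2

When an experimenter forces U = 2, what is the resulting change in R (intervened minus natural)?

-4

do(U=2) replaces the equation U = 6 if S >= 1 else -3 with the constant U = 2.
V = -2 if U >= -1 else -1  [with U=2]  = -2
H = U - 2  [with U=2]  = 0
R = max(H, V) - 3  [with H=0, V=-2]  = -3
Without intervention: U = 6 if S >= 1 else -3  [with S=5]  = 6; V = -2 if U >= -1 else -1  [with U=6]  = -2; H = U - 2  [with U=6]  = 4; R = max(H, V) - 3  [with H=4, V=-2]  = 1.
Change = -3 − 1 = -4.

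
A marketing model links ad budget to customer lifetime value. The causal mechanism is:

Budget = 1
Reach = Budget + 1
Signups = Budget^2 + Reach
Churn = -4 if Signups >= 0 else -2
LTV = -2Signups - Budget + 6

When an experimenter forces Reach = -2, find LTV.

7

do(Reach=-2) replaces the equation Reach = Budget + 1 with the constant Reach = -2.
Signups = Budget^2 + Reach  [with Budget=1, Reach=-2]  = -1
LTV = -2Signups - Budget + 6  [with Signups=-1, Budget=1]  = 7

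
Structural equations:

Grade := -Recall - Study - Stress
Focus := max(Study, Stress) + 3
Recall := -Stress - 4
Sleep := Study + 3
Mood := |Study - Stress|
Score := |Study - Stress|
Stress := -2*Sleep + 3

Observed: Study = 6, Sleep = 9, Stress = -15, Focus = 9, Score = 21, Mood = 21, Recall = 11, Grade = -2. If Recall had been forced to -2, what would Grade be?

do(Recall=-2) replaces the equation Recall := -Stress - 4 with the constant Recall = -2.
Sleep = Study + 3  [with Study=6]  = 9
Stress = -2*Sleep + 3  [with Sleep=9]  = -15
Grade = -Recall - Study - Stress  [with Recall=-2, Study=6, Stress=-15]  = 11

11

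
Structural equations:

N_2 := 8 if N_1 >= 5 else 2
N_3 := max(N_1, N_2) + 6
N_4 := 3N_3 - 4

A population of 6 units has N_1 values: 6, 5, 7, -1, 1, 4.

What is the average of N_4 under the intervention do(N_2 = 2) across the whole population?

27

do(N_2=2) breaks N_2's dependence on N_1. With N_2=2 fixed, N_4 across the units is 32, 29, 35, 20, 20, 26, mean 27.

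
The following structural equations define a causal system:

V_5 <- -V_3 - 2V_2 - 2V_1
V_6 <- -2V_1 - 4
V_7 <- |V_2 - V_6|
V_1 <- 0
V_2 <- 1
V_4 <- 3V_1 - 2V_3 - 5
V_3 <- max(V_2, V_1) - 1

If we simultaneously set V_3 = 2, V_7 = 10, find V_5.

-4

Setting V_3 = 2, V_7 = 10 by intervention discards those variables' equations.
V_5 = -V_3 - 2V_2 - 2V_1  [with V_3=2, V_2=1, V_1=0]  = -4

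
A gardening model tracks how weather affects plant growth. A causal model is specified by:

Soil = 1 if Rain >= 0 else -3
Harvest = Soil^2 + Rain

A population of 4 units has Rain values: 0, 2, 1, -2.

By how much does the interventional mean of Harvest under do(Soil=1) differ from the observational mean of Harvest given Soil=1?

Under do(Soil=1), Soil's equation is replaced by Soil=1 for every unit. Per-unit Harvest: 1, 3, 2, -1. Mean = 1.25.
Conditioning on Soil=1 selects the 3 unit(s) with Rain ∈ {0, 2, 1}. Their Harvest values: 1, 3, 2. Mean = 2.
Difference = 1.25 − 2 = -0.75.

-0.75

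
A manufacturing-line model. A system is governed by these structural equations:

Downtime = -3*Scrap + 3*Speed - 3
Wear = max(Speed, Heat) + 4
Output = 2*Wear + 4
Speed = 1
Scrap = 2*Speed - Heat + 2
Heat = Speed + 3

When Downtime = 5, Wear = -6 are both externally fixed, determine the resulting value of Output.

-8

Under do(Downtime = 5, Wear = -6), each intervened variable's structural equation is replaced by its fixed value.
Output = 2*Wear + 4  [with Wear=-6]  = -8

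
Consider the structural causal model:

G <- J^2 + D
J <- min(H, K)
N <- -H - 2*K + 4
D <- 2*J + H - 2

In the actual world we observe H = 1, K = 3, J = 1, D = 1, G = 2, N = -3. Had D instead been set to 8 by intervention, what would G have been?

Intervening sets D = 8 and removes its equation (D <- 2*J + H - 2).
J = min(H, K)  [with H=1, K=3]  = 1
G = J^2 + D  [with J=1, D=8]  = 9

9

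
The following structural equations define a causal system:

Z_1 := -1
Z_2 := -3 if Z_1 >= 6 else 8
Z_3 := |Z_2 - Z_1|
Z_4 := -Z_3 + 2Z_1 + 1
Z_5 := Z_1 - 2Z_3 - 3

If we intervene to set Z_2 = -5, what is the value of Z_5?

-12

do(Z_2=-5) replaces the equation Z_2 := -3 if Z_1 >= 6 else 8 with the constant Z_2 = -5.
Z_3 = |Z_2 - Z_1|  [with Z_2=-5, Z_1=-1]  = 4
Z_5 = Z_1 - 2Z_3 - 3  [with Z_1=-1, Z_3=4]  = -12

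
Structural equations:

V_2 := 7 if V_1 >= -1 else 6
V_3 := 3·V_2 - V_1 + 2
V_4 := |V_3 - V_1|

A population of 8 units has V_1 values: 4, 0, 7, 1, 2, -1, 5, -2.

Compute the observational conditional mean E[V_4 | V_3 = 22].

E[V_4|V_3=22] averages over only the 2 units with V_3=22 (V_1 = 1, -2): V_4 = 21, 24, mean 22.5.

22.5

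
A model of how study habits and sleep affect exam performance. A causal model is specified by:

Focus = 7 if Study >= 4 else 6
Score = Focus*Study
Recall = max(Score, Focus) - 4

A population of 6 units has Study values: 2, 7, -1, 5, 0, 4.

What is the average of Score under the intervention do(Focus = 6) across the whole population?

17

Every unit gets Focus=6 under the intervention. Score values become 12, 42, -6, 30, 0, 24; E[Score|do(Focus=6)] = 17.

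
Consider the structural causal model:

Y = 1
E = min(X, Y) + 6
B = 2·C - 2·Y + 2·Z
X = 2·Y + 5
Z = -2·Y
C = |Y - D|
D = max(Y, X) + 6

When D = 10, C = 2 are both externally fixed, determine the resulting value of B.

-2

Under do(D = 10, C = 2), each intervened variable's structural equation is replaced by its fixed value.
Z = -2·Y  [with Y=1]  = -2
B = 2·C - 2·Y + 2·Z  [with C=2, Y=1, Z=-2]  = -2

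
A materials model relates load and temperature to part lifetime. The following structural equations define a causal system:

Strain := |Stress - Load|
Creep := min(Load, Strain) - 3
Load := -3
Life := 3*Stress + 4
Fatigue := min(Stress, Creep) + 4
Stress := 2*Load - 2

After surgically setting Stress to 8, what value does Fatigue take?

do(Stress=8) replaces the equation Stress := 2*Load - 2 with the constant Stress = 8.
Strain = |Stress - Load|  [with Stress=8, Load=-3]  = 11
Creep = min(Load, Strain) - 3  [with Load=-3, Strain=11]  = -6
Fatigue = min(Stress, Creep) + 4  [with Stress=8, Creep=-6]  = -2

-2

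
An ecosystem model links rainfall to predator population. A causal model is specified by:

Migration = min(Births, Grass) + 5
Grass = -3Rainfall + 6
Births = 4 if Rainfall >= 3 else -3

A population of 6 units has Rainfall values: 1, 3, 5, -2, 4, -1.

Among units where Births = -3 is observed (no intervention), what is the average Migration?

2

Conditioning on Births=-3 selects the 3 unit(s) with Rainfall ∈ {1, -2, -1}. Their Migration values: 2, 2, 2. Mean = 2.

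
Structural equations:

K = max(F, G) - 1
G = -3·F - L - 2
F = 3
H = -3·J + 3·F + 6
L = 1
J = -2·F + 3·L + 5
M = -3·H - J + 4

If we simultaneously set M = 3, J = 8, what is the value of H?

-9

The joint intervention fixes M = 3, J = 8, removing each variable's own equation.
H = -3·J + 3·F + 6  [with J=8, F=3]  = -9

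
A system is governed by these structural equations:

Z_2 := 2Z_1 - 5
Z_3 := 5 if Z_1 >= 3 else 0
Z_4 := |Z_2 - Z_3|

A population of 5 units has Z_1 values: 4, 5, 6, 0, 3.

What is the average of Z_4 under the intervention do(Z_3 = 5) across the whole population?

3.6

The intervention sets Z_3=5 in all 5 units regardless of Z_1. Recomputing Z_4 per unit gives 2, 0, 2, 10, 4; average 3.6.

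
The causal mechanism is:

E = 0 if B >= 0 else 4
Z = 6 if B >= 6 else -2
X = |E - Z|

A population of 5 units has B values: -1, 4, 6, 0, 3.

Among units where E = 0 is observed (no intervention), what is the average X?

3

E[X|E=0] averages over only the 4 units with E=0 (B = 4, 6, 0, 3): X = 2, 6, 2, 2, mean 3.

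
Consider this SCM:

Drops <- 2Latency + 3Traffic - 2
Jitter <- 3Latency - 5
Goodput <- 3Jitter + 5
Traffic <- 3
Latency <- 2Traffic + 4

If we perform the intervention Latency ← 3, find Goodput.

do(Latency=3) replaces the equation Latency <- 2Traffic + 4 with the constant Latency = 3.
Jitter = 3Latency - 5  [with Latency=3]  = 4
Goodput = 3Jitter + 5  [with Jitter=4]  = 17

17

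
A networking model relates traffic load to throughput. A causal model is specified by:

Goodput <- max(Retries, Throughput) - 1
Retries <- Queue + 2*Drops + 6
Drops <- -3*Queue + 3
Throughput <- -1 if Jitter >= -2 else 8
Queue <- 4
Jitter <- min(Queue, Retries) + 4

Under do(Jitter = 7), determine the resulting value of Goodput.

Under do(Jitter=7), the mechanism Jitter <- min(Queue, Retries) + 4 is discarded; Jitter is fixed at 7.
Drops = -3*Queue + 3  [with Queue=4]  = -9
Retries = Queue + 2*Drops + 6  [with Queue=4, Drops=-9]  = -8
Throughput = -1 if Jitter >= -2 else 8  [with Jitter=7]  = -1
Goodput = max(Retries, Throughput) - 1  [with Retries=-8, Throughput=-1]  = -2

-2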